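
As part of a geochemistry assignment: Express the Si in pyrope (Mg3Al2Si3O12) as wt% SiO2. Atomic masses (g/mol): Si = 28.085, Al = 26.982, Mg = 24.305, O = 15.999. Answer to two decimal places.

44.71 wt%

Formula mass = 403.122 g/mol.
3 Si → 3.0000 mol SiO2 per formula unit; M(SiO2) = 60.083, so SiO2 mass = 180.249 g.
180.249/403.122 × 100 = 44.71 wt%.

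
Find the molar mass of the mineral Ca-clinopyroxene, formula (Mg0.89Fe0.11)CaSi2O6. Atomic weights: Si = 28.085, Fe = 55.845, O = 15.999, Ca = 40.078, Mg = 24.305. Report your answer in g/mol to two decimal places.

220.02 g/mol

The formula mass is the sum 0.89(24.305) + 0.11(55.845) + 1(40.078) + 2(28.085) + 6(15.999).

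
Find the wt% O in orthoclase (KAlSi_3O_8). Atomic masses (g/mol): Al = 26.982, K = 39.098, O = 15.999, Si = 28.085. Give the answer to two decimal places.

M(KAlSi_3O_8) = 278.327 g/mol.
O contributes 8 × 15.999 = 127.992 g per mole.
127.992/278.327 = 0.4599 → 45.99%.

45.99 mass %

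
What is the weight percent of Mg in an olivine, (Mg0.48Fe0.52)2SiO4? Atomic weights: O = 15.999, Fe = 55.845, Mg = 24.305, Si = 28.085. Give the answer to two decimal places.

13.45 weight percent

Molar mass of (Mg0.48Fe0.52)2SiO4: 0.96×24.305 + 1.04×55.845 + 1×28.085 + 4×15.999 = 173.493 g/mol.
Mass of Mg per formula unit: 0.96 × 24.305 = 23.333 g.
Weight fraction Mg = 23.333 / 173.493 = 0.1345.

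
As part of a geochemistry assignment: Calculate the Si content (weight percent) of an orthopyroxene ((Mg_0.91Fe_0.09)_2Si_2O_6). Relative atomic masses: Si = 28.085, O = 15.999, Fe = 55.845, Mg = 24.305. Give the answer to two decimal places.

27.21 weight percent

Formula mass = 1.82·24.305 + 0.18·55.845 + 2·28.085 + 6·15.999 = 206.451 g/mol, of which 56.170 g is Si.
So Si makes up 56.170/206.451 = 0.2721 of the mass, i.e. 27.21%.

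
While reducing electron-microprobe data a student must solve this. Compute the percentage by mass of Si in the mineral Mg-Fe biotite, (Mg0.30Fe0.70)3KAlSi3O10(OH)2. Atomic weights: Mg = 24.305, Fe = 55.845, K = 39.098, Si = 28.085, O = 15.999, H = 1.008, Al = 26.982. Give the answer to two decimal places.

17.43 mass %

Formula mass = 0.90·24.305 + 2.10·55.845 + 1·39.098 + 1·26.982 + 3·28.085 + 12·15.999 + 2·1.008 = 483.488 g/mol, of which 84.255 g is Si.
So Si makes up 84.255/483.488 = 0.1743 of the mass, i.e. 17.43%.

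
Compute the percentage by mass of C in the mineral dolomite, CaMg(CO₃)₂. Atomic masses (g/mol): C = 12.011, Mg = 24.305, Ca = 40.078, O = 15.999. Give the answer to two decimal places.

13.03 mass %

Formula mass = 1·40.078 + 1·24.305 + 2·12.011 + 6·15.999 = 184.399 g/mol, of which 24.022 g is C.
So C makes up 24.022/184.399 = 0.1303 of the mass, i.e. 13.03%.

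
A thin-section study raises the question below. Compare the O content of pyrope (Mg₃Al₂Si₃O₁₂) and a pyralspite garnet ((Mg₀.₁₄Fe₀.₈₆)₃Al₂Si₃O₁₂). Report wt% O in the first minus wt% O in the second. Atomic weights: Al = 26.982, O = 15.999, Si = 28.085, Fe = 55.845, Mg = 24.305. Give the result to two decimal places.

8.00 percentage points

O in Mg₃Al₂Si₃O₁₂: molar mass 403.122 g/mol; 12×15.999 = 191.988 g → 47.63 wt%.
O in (Mg₀.₁₄Fe₀.₈₆)₃Al₂Si₃O₁₂: molar mass 484.495 g/mol; 12×15.999 = 191.988 g → 39.63 wt%.
Difference = 47.63 − 39.63 = 8.00 percentage points.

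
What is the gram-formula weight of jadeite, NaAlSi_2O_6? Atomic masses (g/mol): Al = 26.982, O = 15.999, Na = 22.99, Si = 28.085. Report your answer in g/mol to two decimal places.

202.14 g/mol

The formula mass is the sum 1(22.99) + 1(26.982) + 2(28.085) + 6(15.999).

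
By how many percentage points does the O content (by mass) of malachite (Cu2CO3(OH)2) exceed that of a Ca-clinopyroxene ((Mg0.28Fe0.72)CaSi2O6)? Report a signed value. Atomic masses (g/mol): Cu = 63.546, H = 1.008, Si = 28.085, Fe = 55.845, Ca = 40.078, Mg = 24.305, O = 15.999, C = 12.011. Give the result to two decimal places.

O in Cu2CO3(OH)2: molar mass 221.114 g/mol; 5×15.999 = 79.995 g → 36.18 wt%.
O in (Mg0.28Fe0.72)CaSi2O6: molar mass 239.256 g/mol; 6×15.999 = 95.994 g → 40.12 wt%.
Difference = 36.18 − 40.12 = -3.94 percentage points.

-3.94 percentage points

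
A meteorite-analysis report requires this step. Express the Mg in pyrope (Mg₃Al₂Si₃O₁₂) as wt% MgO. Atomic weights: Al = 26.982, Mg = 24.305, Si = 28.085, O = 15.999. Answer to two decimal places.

M(Mg₃Al₂Si₃O₁₂) = 403.122 g/mol; M(MgO) = 40.304 g/mol.
Moles MgO per formula unit = 3 Mg ÷ 1 = 3.0000.
MgO fraction = (3.0000 × 40.304) / 403.122 = 120.912/403.122 = 0.2999.

29.99 wt%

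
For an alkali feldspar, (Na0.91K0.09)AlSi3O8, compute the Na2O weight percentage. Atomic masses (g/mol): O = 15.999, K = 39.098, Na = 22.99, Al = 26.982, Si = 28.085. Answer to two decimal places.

Molar mass of (Na0.91K0.09)AlSi3O8 = 0.91·22.99 + 0.09·39.098 + 1·26.982 + 3·28.085 + 8·15.999 = 263.669 g/mol.
Each formula unit contains 0.91 Na, equivalent to 0.91/2 = 0.4550 mol Na2O.
M(Na2O) = 2×22.99 + 1×15.999 = 61.979 g/mol.
Mass of Na2O per formula unit = 0.4550 × 61.979 = 28.200 g.
Na2O wt% = 28.200 / 263.669 × 100 = 10.70%.

10.70 wt%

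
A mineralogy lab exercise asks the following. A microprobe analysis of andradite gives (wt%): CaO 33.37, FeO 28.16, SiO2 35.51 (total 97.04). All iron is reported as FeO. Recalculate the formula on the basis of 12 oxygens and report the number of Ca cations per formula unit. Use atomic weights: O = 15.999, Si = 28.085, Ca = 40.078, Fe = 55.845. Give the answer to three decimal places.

33.37 wt% CaO ÷ 56.077 g/mol = 0.59507 mol, giving 0.59507 Ca and 0.59507 O.
28.16 wt% FeO ÷ 71.844 g/mol = 0.39196 mol, giving 0.39196 Fe and 0.39196 O.
35.51 wt% SiO2 ÷ 60.083 g/mol = 0.59102 mol, giving 0.59102 Si and 1.18204 O.
Oxygen sums to 2.16907; scaling by 12/2.16907 = 5.53232 puts the formula on 12 O.
Ca: 0.59507 × 5.53232 = 3.292 atoms per formula unit.

3.292 Ca apfu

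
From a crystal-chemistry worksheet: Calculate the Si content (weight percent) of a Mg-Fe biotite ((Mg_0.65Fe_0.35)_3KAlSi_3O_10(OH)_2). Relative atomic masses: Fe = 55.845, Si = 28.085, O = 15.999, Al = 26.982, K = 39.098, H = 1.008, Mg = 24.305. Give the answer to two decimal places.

Molar mass of (Mg_0.65Fe_0.35)_3KAlSi_3O_10(OH)_2: 1.95·24.305 + 1.05·55.845 + 1·39.098 + 1·26.982 + 3·28.085 + 12·15.999 + 2·1.008 = 450.371 g/mol.
Mass of Si per formula unit: 3 × 28.085 = 84.255 g.
Weight fraction Si = 84.255 / 450.371 = 0.1871.

18.71 weight percent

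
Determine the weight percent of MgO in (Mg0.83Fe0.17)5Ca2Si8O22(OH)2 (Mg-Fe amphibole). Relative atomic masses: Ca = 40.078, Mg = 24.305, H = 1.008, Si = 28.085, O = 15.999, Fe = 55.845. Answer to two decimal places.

19.93 wt%

Formula mass = 839.162 g/mol.
4.15 Mg → 4.1500 mol MgO per formula unit; M(MgO) = 40.304, so MgO mass = 167.262 g.
167.262/839.162 × 100 = 19.93 wt%.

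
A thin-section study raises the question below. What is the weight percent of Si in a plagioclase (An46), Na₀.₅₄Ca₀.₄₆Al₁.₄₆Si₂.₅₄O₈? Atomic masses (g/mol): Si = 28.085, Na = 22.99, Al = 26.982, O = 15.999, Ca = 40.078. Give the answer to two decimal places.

Formula mass = 0.54×22.99 + 0.46×40.078 + 1.46×26.982 + 2.54×28.085 + 8×15.999 = 269.572 g/mol, of which 71.336 g is Si.
So Si makes up 71.336/269.572 = 0.2646 of the mass, i.e. 26.46%.

26.46 weight percent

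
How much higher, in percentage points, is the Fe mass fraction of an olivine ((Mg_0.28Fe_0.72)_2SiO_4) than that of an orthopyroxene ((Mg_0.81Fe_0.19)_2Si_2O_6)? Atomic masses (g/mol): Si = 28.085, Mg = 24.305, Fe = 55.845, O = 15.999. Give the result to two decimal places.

Fe in (Mg_0.28Fe_0.72)_2SiO_4: molar mass 186.109 g/mol; 1.44×55.845 = 80.417 g → 43.21 wt%.
Fe in (Mg_0.81Fe_0.19)_2Si_2O_6: molar mass 212.759 g/mol; 0.38×55.845 = 21.221 g → 9.97 wt%.
Difference = 43.21 − 9.97 = 33.24 percentage points.

33.24 percentage points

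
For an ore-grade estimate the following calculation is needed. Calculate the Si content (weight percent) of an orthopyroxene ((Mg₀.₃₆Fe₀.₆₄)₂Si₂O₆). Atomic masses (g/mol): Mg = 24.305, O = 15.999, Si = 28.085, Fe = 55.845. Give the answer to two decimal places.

23.29 weight percent

Molar mass of (Mg₀.₃₆Fe₀.₆₄)₂Si₂O₆: 0.72×24.305 + 1.28×55.845 + 2×28.085 + 6×15.999 = 241.145 g/mol.
Mass of Si per formula unit: 2 × 28.085 = 56.170 g.
Weight fraction Si = 56.170 / 241.145 = 0.2329.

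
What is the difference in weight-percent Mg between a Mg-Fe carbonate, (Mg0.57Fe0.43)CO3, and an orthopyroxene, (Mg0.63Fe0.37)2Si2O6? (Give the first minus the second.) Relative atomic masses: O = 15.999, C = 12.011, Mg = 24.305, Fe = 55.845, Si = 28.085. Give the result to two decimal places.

M((Mg0.57Fe0.43)CO3) = 97.875 g/mol, so wt% Mg = 13.854/97.875 × 100 = 14.15%.
M((Mg0.63Fe0.37)2Si2O6) = 224.114 g/mol, so wt% Mg = 30.624/224.114 × 100 = 13.66%.
14.15 − 13.66 = 0.49 pp.

0.49 percentage points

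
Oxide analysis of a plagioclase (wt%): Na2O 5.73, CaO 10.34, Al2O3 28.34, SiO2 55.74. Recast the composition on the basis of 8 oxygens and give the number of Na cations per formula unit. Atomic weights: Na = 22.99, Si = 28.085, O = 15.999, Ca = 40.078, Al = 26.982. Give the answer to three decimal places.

Na2O: 5.73/61.979 = 0.09245 mol → 0.18490 mol Na, 0.09245 mol O.
CaO: 10.34/56.077 = 0.18439 mol → 0.18439 mol Ca, 0.18439 mol O.
Al2O3: 28.34/101.961 = 0.27795 mol → 0.55590 mol Al, 0.83385 mol O.
SiO2: 55.74/60.083 = 0.92772 mol → 0.92772 mol Si, 1.85544 mol O.
Total oxygen = 2.96613 mol. Normalization factor = 8/2.96613 = 2.69712.
Na per 8 O = 0.18490 × 2.69712 = 0.499.

0.499 Na apfu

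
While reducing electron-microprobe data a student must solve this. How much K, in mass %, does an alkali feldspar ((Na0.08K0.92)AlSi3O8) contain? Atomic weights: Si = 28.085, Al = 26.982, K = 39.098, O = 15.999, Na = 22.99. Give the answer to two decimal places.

12.98 mass %

Molar mass of (Na0.08K0.92)AlSi3O8: 0.08*22.99 + 0.92*39.098 + 1*26.982 + 3*28.085 + 8*15.999 = 277.038 g/mol.
Mass of K per formula unit: 0.92 × 39.098 = 35.970 g.
Weight fraction K = 35.970 / 277.038 = 0.1298.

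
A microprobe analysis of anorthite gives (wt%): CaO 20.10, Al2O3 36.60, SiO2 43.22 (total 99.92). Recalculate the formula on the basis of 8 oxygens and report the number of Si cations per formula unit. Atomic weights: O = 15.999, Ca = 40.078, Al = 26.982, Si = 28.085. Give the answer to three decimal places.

2.002 Si apfu

CaO: 20.10/56.077 = 0.35844 mol → 0.35844 mol Ca, 0.35844 mol O.
Al2O3: 36.60/101.961 = 0.35896 mol → 0.71792 mol Al, 1.07688 mol O.
SiO2: 43.22/60.083 = 0.71934 mol → 0.71934 mol Si, 1.43868 mol O.
Total oxygen = 2.87400 mol. Normalization factor = 8/2.87400 = 2.78358.
Si per 8 O = 0.71934 × 2.78358 = 2.002.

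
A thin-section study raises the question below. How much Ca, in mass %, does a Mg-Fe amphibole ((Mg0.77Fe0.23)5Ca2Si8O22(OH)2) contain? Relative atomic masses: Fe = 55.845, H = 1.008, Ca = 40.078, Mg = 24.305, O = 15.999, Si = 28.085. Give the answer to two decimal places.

9.45 mass %

Molar mass of (Mg0.77Fe0.23)5Ca2Si8O22(OH)2: 3.85×24.305 + 1.15×55.845 + 2×40.078 + 8×28.085 + 24×15.999 + 2×1.008 = 848.624 g/mol.
Mass of Ca per formula unit: 2 × 40.078 = 80.156 g.
Weight fraction Ca = 80.156 / 848.624 = 0.0945.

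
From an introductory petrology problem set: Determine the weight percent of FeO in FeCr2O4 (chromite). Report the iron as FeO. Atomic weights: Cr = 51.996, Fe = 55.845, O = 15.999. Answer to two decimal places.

Formula mass = 223.833 g/mol.
1 Fe → 1.0000 mol FeO per formula unit; M(FeO) = 71.844, so FeO mass = 71.844 g.
71.844/223.833 × 100 = 32.10 wt%.

32.10 wt%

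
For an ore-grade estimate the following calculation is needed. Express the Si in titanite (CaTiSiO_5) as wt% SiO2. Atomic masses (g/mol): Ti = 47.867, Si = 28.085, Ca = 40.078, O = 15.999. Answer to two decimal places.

30.65 wt%

Molar mass of CaTiSiO_5 = 1·40.078 + 1·47.867 + 1·28.085 + 5·15.999 = 196.025 g/mol.
Each formula unit contains 1 Si, equivalent to 1/1 = 1.0000 mol SiO2.
M(SiO2) = 1×28.085 + 2×15.999 = 60.083 g/mol.
Mass of SiO2 per formula unit = 1.0000 × 60.083 = 60.083 g.
SiO2 wt% = 60.083 / 196.025 × 100 = 30.65%.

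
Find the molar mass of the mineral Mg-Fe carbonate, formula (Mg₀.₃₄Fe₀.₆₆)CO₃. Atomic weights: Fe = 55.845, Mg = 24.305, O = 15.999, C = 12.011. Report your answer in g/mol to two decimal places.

105.13 g/mol

M = 0.34×24.305 + 0.66×55.845 + 1×12.011 + 3×15.999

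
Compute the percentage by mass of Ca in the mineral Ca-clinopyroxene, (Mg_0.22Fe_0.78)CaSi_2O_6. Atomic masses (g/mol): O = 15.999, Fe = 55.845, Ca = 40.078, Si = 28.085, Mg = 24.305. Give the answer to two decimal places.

16.62 weight percent

Formula mass = 0.22*24.305 + 0.78*55.845 + 1*40.078 + 2*28.085 + 6*15.999 = 241.148 g/mol, of which 40.078 g is Ca.
So Ca makes up 40.078/241.148 = 0.1662 of the mass, i.e. 16.62%.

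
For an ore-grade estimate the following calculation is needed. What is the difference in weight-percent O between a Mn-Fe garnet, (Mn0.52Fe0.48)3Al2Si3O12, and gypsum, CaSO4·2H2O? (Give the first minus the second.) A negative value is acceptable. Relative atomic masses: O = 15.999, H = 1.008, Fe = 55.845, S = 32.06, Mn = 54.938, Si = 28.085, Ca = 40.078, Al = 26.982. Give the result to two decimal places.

-17.08 percentage points

O in (Mn0.52Fe0.48)3Al2Si3O12: molar mass 496.327 g/mol; 12×15.999 = 191.988 g → 38.68 wt%.
O in CaSO4·2H2O: molar mass 172.164 g/mol; 6×15.999 = 95.994 g → 55.76 wt%.
Difference = 38.68 − 55.76 = -17.08 percentage points.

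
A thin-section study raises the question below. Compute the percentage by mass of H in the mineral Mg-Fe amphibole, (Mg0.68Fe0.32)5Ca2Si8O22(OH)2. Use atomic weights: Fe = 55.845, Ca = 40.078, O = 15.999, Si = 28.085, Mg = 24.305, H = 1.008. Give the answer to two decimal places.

Formula mass = 3.40×24.305 + 1.60×55.845 + 2×40.078 + 8×28.085 + 24×15.999 + 2×1.008 = 862.817 g/mol, of which 2.016 g is H.
So H makes up 2.016/862.817 = 0.0023 of the mass, i.e. 0.23%.

0.23 mass %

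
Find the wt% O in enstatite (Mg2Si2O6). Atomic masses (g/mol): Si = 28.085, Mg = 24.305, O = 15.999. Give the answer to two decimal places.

Molar mass of Mg2Si2O6: 2·24.305 + 2·28.085 + 6·15.999 = 200.774 g/mol.
Mass of O per formula unit: 6 × 15.999 = 95.994 g.
Weight fraction O = 95.994 / 200.774 = 0.4781.

47.81 weight percent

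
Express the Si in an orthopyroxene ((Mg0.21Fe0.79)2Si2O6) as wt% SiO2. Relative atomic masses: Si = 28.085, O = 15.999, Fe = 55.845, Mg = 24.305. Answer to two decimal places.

47.95 wt%

Molar mass of (Mg0.21Fe0.79)2Si2O6 = 0.42*24.305 + 1.58*55.845 + 2*28.085 + 6*15.999 = 250.607 g/mol.
Each formula unit contains 2 Si, equivalent to 2/1 = 2.0000 mol SiO2.
M(SiO2) = 1×28.085 + 2×15.999 = 60.083 g/mol.
Mass of SiO2 per formula unit = 2.0000 × 60.083 = 120.166 g.
SiO2 wt% = 120.166 / 250.607 × 100 = 47.95%.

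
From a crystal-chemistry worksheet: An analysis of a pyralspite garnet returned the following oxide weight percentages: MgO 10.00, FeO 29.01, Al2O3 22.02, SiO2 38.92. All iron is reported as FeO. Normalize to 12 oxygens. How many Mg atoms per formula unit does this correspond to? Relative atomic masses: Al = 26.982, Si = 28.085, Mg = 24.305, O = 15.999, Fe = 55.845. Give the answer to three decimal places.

MgO (M=40.304): mol = 0.24811; Mg = 0.24811, O = 0.24811.
FeO (M=71.844): mol = 0.40379; Fe = 0.40379, O = 0.40379.
Al2O3 (M=101.961): mol = 0.21596; Al = 0.43192, O = 0.64788.
SiO2 (M=60.083): mol = 0.64777; Si = 0.64777, O = 1.29554.
ΣO = 2.59532; factor = 12/ΣO = 4.62371.
Mg apfu = 0.24811 × 4.62371 = 1.147.

1.147 Mg apfu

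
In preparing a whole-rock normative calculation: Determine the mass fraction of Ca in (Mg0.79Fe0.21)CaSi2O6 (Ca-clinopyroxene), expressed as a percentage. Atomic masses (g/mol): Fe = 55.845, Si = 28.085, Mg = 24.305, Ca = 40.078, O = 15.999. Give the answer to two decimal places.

M((Mg0.79Fe0.21)CaSi2O6) = 223.170 g/mol.
Ca contributes 1 × 40.078 = 40.078 g per mole.
40.078/223.170 = 0.1796 → 17.96%.

17.96 wt%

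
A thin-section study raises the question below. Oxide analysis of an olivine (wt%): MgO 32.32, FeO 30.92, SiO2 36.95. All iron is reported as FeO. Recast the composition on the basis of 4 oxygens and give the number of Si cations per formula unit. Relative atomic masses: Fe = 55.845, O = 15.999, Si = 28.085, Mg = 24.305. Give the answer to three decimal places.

0.999 Si apfu

MgO (M=40.304): mol = 0.80191; Mg = 0.80191, O = 0.80191.
FeO (M=71.844): mol = 0.43038; Fe = 0.43038, O = 0.43038.
SiO2 (M=60.083): mol = 0.61498; Si = 0.61498, O = 1.22996.
ΣO = 2.46225; factor = 4/ΣO = 1.62453.
Si apfu = 0.61498 × 1.62453 = 0.999.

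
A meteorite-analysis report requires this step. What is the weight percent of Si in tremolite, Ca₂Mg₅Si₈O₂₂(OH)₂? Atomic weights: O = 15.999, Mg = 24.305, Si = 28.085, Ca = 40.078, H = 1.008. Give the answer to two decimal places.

Molar mass of Ca₂Mg₅Si₈O₂₂(OH)₂: 2*40.078 + 5*24.305 + 8*28.085 + 24*15.999 + 2*1.008 = 812.353 g/mol.
Mass of Si per formula unit: 8 × 28.085 = 224.680 g.
Weight fraction Si = 224.680 / 812.353 = 0.2766.

27.66 weight percent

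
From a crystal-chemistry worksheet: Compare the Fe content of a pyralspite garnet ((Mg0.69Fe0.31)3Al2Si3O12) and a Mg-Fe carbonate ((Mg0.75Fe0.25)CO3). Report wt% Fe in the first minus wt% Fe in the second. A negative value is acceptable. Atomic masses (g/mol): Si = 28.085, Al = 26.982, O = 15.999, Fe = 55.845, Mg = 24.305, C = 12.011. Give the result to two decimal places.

First mineral: 51.936 g Fe in 432.454 g formula = 12.01 wt% Fe.
Second mineral: 13.961 g Fe in 92.198 g formula = 15.14 wt% Fe.
12.01% − 15.14% gives a difference of -3.13 percentage points.

-3.13 percentage points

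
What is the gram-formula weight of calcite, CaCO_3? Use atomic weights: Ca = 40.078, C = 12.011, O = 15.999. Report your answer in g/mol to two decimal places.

Ca: 1 × 40.078 = 40.0780
C: 1 × 12.011 = 12.0110
O: 3 × 15.999 = 47.9970
Summing the contributions gives the formula mass.

100.09 g/mol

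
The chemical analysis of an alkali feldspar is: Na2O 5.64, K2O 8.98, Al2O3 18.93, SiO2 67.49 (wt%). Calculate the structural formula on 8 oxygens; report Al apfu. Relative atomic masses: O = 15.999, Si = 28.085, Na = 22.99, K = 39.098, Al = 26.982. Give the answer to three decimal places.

5.64 wt% Na2O ÷ 61.979 g/mol = 0.09100 mol, giving 0.18200 Na and 0.09100 O.
8.98 wt% K2O ÷ 94.195 g/mol = 0.09533 mol, giving 0.19066 K and 0.09533 O.
18.93 wt% Al2O3 ÷ 101.961 g/mol = 0.18566 mol, giving 0.37132 Al and 0.55698 O.
67.49 wt% SiO2 ÷ 60.083 g/mol = 1.12328 mol, giving 1.12328 Si and 2.24656 O.
Oxygen sums to 2.98987; scaling by 8/2.98987 = 2.67570 puts the formula on 8 O.
Al: 0.37132 × 2.67570 = 0.994 atoms per formula unit.

0.994 Al apfu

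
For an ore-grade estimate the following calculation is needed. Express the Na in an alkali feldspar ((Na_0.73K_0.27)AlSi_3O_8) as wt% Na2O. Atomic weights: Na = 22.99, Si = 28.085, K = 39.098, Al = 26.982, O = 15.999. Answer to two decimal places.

Molar mass of (Na_0.73K_0.27)AlSi_3O_8 = 0.73·22.99 + 0.27·39.098 + 1·26.982 + 3·28.085 + 8·15.999 = 266.568 g/mol.
Each formula unit contains 0.73 Na, equivalent to 0.73/2 = 0.3650 mol Na2O.
M(Na2O) = 2×22.99 + 1×15.999 = 61.979 g/mol.
Mass of Na2O per formula unit = 0.3650 × 61.979 = 22.622 g.
Na2O wt% = 22.622 / 266.568 × 100 = 8.49%.

8.49 wt%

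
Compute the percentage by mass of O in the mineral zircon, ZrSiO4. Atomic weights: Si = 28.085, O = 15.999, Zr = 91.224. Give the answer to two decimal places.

M(ZrSiO4) = 183.305 g/mol.
O contributes 4 × 15.999 = 63.996 g per mole.
63.996/183.305 = 0.3491 → 34.91%.

34.91 weight percent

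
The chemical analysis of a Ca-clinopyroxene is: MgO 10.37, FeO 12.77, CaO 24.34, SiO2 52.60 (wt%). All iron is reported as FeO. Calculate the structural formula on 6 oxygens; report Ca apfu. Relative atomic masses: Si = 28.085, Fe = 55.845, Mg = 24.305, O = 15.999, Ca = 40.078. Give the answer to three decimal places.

10.37 wt% MgO ÷ 40.304 g/mol = 0.25729 mol, giving 0.25729 Mg and 0.25729 O.
12.77 wt% FeO ÷ 71.844 g/mol = 0.17775 mol, giving 0.17775 Fe and 0.17775 O.
24.34 wt% CaO ÷ 56.077 g/mol = 0.43405 mol, giving 0.43405 Ca and 0.43405 O.
52.60 wt% SiO2 ÷ 60.083 g/mol = 0.87546 mol, giving 0.87546 Si and 1.75092 O.
Oxygen sums to 2.62001; scaling by 6/2.62001 = 2.29007 puts the formula on 6 O.
Ca: 0.43405 × 2.29007 = 0.994 atoms per formula unit.

0.994 Ca apfu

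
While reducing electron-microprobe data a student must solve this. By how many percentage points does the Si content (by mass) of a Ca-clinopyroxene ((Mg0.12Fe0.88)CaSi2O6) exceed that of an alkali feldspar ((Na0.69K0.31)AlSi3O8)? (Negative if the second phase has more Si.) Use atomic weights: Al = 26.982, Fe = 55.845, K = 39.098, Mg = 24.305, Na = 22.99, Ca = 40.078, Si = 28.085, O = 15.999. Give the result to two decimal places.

-8.54 percentage points

First mineral: 56.170 g Si in 244.302 g formula = 22.99 wt% Si.
Second mineral: 84.255 g Si in 267.212 g formula = 31.53 wt% Si.
22.99% − 31.53% gives a difference of -8.54 percentage points.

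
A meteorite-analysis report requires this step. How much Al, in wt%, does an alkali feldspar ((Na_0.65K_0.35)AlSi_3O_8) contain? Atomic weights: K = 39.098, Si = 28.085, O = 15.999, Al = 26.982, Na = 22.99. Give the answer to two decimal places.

M((Na_0.65K_0.35)AlSi_3O_8) = 267.857 g/mol.
Al contributes 1 × 26.982 = 26.982 g per mole.
26.982/267.857 = 0.1007 → 10.07%.

10.07 wt%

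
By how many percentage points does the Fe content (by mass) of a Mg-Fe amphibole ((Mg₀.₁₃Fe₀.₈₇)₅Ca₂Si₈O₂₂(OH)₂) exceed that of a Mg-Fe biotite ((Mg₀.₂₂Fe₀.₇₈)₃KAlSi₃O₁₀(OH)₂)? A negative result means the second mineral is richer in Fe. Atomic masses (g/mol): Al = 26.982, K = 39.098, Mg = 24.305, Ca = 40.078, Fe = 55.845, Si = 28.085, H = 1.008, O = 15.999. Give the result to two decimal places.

Fe in (Mg₀.₁₃Fe₀.₈₇)₅Ca₂Si₈O₂₂(OH)₂: molar mass 949.552 g/mol; 4.35×55.845 = 242.926 g → 25.58 wt%.
Fe in (Mg₀.₂₂Fe₀.₇₈)₃KAlSi₃O₁₀(OH)₂: molar mass 491.058 g/mol; 2.34×55.845 = 130.677 g → 26.61 wt%.
Difference = 25.58 − 26.61 = -1.03 percentage points.

-1.03 percentage points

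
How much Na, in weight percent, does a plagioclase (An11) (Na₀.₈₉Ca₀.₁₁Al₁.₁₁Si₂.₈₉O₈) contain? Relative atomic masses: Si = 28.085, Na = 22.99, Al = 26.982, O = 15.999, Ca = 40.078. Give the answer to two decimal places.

7.75 weight percent

Molar mass of Na₀.₈₉Ca₀.₁₁Al₁.₁₁Si₂.₈₉O₈: 0.89*22.99 + 0.11*40.078 + 1.11*26.982 + 2.89*28.085 + 8*15.999 = 263.977 g/mol.
Mass of Na per formula unit: 0.89 × 22.99 = 20.461 g.
Weight fraction Na = 20.461 / 263.977 = 0.0775.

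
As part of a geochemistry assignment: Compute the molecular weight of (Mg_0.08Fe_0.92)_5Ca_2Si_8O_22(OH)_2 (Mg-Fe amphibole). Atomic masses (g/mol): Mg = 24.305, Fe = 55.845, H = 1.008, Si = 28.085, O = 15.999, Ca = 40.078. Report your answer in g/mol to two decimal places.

957.44 g/mol

The formula mass is the sum 0.40×24.305 + 4.60×55.845 + 2×40.078 + 8×28.085 + 24×15.999 + 2×1.008.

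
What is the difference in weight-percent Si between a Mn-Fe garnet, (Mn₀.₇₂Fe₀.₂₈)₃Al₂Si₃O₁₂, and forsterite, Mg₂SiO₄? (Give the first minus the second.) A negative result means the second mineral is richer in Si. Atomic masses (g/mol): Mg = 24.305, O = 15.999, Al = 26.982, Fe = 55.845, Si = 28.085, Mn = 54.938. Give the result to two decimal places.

-2.97 percentage points

First mineral: 84.255 g Si in 495.783 g formula = 16.99 wt% Si.
Second mineral: 28.085 g Si in 140.691 g formula = 19.96 wt% Si.
16.99% − 19.96% gives a difference of -2.97 percentage points.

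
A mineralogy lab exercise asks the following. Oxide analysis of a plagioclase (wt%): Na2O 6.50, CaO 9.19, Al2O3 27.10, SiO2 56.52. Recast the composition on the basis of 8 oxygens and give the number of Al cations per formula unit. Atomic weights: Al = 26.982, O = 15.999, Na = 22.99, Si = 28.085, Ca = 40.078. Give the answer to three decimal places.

1.443 Al apfu

Na2O (M=61.979): mol = 0.10487; Na = 0.20974, O = 0.10487.
CaO (M=56.077): mol = 0.16388; Ca = 0.16388, O = 0.16388.
Al2O3 (M=101.961): mol = 0.26579; Al = 0.53158, O = 0.79737.
SiO2 (M=60.083): mol = 0.94070; Si = 0.94070, O = 1.88140.
ΣO = 2.94752; factor = 8/ΣO = 2.71415.
Al apfu = 0.53158 × 2.71415 = 1.443.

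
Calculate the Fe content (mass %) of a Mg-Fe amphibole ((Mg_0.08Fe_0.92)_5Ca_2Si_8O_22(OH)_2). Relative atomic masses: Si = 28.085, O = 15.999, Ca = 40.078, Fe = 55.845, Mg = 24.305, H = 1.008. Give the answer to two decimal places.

Molar mass of (Mg_0.08Fe_0.92)_5Ca_2Si_8O_22(OH)_2: 0.40×24.305 + 4.60×55.845 + 2×40.078 + 8×28.085 + 24×15.999 + 2×1.008 = 957.437 g/mol.
Mass of Fe per formula unit: 4.60 × 55.845 = 256.887 g.
Weight fraction Fe = 256.887 / 957.437 = 0.2683.

26.83 mass %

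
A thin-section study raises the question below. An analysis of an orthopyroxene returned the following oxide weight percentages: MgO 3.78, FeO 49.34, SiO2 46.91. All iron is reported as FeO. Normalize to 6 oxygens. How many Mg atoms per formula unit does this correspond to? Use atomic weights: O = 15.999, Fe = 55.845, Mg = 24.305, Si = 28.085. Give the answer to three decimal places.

MgO: 3.78/40.304 = 0.09379 mol → 0.09379 mol Mg, 0.09379 mol O.
FeO: 49.34/71.844 = 0.68677 mol → 0.68677 mol Fe, 0.68677 mol O.
SiO2: 46.91/60.083 = 0.78075 mol → 0.78075 mol Si, 1.56150 mol O.
Total oxygen = 2.34206 mol. Normalization factor = 6/2.34206 = 2.56185.
Mg per 6 O = 0.09379 × 2.56185 = 0.240.

0.240 Mg apfu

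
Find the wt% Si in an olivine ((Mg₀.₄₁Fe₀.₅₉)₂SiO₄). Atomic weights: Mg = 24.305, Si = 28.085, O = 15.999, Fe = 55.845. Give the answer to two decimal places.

Molar mass of (Mg₀.₄₁Fe₀.₅₉)₂SiO₄: 0.82×24.305 + 1.18×55.845 + 1×28.085 + 4×15.999 = 177.908 g/mol.
Mass of Si per formula unit: 1 × 28.085 = 28.085 g.
Weight fraction Si = 28.085 / 177.908 = 0.1579.

15.79 mass %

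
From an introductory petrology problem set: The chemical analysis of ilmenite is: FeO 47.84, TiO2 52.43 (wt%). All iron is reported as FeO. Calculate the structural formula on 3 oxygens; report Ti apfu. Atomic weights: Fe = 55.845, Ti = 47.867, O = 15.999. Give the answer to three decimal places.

FeO: 47.84/71.844 = 0.66589 mol → 0.66589 mol Fe, 0.66589 mol O.
TiO2: 52.43/79.865 = 0.65648 mol → 0.65648 mol Ti, 1.31296 mol O.
Total oxygen = 1.97885 mol. Normalization factor = 3/1.97885 = 1.51603.
Ti per 3 O = 0.65648 × 1.51603 = 0.995.

0.995 Ti apfu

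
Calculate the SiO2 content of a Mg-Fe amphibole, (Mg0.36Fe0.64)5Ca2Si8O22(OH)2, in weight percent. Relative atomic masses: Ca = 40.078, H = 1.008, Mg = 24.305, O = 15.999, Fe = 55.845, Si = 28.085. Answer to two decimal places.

52.63 wt%

Molar mass of (Mg0.36Fe0.64)5Ca2Si8O22(OH)2 = 1.80×24.305 + 3.20×55.845 + 2×40.078 + 8×28.085 + 24×15.999 + 2×1.008 = 913.281 g/mol.
Each formula unit contains 8 Si, equivalent to 8/1 = 8.0000 mol SiO2.
M(SiO2) = 1×28.085 + 2×15.999 = 60.083 g/mol.
Mass of SiO2 per formula unit = 8.0000 × 60.083 = 480.664 g.
SiO2 wt% = 480.664 / 913.281 × 100 = 52.63%.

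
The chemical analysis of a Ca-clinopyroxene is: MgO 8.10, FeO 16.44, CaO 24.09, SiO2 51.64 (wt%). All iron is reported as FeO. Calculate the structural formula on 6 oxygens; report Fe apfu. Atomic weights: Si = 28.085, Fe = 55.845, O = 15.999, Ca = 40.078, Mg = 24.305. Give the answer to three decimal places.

MgO (M=40.304): mol = 0.20097; Mg = 0.20097, O = 0.20097.
FeO (M=71.844): mol = 0.22883; Fe = 0.22883, O = 0.22883.
CaO (M=56.077): mol = 0.42959; Ca = 0.42959, O = 0.42959.
SiO2 (M=60.083): mol = 0.85948; Si = 0.85948, O = 1.71896.
ΣO = 2.57835; factor = 6/ΣO = 2.32707.
Fe apfu = 0.22883 × 2.32707 = 0.533.

0.533 Fe apfu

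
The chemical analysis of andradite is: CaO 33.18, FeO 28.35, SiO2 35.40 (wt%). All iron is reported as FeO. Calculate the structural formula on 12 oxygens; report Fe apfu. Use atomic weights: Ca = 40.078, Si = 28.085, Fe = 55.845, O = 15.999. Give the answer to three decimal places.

CaO (M=56.077): mol = 0.59169; Ca = 0.59169, O = 0.59169.
FeO (M=71.844): mol = 0.39460; Fe = 0.39460, O = 0.39460.
SiO2 (M=60.083): mol = 0.58918; Si = 0.58918, O = 1.17836.
ΣO = 2.16465; factor = 12/ΣO = 5.54362.
Fe apfu = 0.39460 × 5.54362 = 2.188.

2.188 Fe apfu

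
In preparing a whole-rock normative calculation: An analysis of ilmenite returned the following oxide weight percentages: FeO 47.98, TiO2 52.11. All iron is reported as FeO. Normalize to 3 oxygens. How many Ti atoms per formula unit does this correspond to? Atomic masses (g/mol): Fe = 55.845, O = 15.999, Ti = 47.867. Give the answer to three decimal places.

FeO (M=71.844): mol = 0.66784; Fe = 0.66784, O = 0.66784.
TiO2 (M=79.865): mol = 0.65248; Ti = 0.65248, O = 1.30496.
ΣO = 1.97280; factor = 3/ΣO = 1.52068.
Ti apfu = 0.65248 × 1.52068 = 0.992.

0.992 Ti apfu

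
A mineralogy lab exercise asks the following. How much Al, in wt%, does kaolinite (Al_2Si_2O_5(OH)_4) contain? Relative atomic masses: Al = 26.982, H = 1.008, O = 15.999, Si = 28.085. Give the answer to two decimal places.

20.90 wt%

Molar mass of Al_2Si_2O_5(OH)_4: 2·26.982 + 2·28.085 + 9·15.999 + 4·1.008 = 258.157 g/mol.
Mass of Al per formula unit: 2 × 26.982 = 53.964 g.
Weight fraction Al = 53.964 / 258.157 = 0.2090.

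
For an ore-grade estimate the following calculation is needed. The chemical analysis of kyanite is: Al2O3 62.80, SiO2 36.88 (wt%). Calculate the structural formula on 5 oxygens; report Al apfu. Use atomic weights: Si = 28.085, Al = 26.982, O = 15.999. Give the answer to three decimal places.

2.003 Al apfu

Al2O3 (M=101.961): mol = 0.61592; Al = 1.23184, O = 1.84776.
SiO2 (M=60.083): mol = 0.61382; Si = 0.61382, O = 1.22764.
ΣO = 3.07540; factor = 5/ΣO = 1.62580.
Al apfu = 1.23184 × 1.62580 = 2.003.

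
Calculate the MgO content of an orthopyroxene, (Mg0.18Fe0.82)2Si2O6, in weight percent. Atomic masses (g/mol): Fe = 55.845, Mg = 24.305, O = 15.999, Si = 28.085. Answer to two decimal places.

5.75 wt%

Formula mass = 252.500 g/mol.
0.36 Mg → 0.3600 mol MgO per formula unit; M(MgO) = 40.304, so MgO mass = 14.509 g.
14.509/252.500 × 100 = 5.75 wt%.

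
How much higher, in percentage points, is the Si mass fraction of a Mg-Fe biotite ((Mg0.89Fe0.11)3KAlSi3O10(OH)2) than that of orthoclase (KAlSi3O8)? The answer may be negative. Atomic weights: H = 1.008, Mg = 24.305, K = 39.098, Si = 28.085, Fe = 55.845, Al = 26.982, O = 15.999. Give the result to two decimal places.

First mineral: 84.255 g Si in 427.662 g formula = 19.70 wt% Si.
Second mineral: 84.255 g Si in 278.327 g formula = 30.27 wt% Si.
19.70% − 30.27% gives a difference of -10.57 percentage points.

-10.57 percentage points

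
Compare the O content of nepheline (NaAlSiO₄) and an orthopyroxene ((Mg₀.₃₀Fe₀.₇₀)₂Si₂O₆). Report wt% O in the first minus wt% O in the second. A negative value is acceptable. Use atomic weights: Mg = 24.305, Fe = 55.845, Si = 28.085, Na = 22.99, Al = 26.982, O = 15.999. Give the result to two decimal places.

5.86 percentage points

M(NaAlSiO₄) = 142.053 g/mol, so wt% O = 63.996/142.053 × 100 = 45.05%.
M((Mg₀.₃₀Fe₀.₇₀)₂Si₂O₆) = 244.930 g/mol, so wt% O = 95.994/244.930 × 100 = 39.19%.
45.05 − 39.19 = 5.86 pp.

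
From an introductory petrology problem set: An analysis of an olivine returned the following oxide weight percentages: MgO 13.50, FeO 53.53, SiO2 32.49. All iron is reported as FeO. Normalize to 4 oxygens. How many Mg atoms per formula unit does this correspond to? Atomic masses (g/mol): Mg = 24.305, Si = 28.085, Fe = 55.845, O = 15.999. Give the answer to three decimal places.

13.50 wt% MgO ÷ 40.304 g/mol = 0.33495 mol, giving 0.33495 Mg and 0.33495 O.
53.53 wt% FeO ÷ 71.844 g/mol = 0.74509 mol, giving 0.74509 Fe and 0.74509 O.
32.49 wt% SiO2 ÷ 60.083 g/mol = 0.54075 mol, giving 0.54075 Si and 1.08150 O.
Oxygen sums to 2.16154; scaling by 4/2.16154 = 1.85053 puts the formula on 4 O.
Mg: 0.33495 × 1.85053 = 0.620 atoms per formula unit.

0.620 Mg apfu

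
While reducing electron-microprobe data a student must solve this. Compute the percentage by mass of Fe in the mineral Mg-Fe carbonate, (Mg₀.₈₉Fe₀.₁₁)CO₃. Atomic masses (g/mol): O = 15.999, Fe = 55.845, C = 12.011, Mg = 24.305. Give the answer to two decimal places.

M((Mg₀.₈₉Fe₀.₁₁)CO₃) = 87.782 g/mol.
Fe contributes 0.11 × 55.845 = 6.143 g per mole.
6.143/87.782 = 0.0700 → 7.00%.

7.00 wt%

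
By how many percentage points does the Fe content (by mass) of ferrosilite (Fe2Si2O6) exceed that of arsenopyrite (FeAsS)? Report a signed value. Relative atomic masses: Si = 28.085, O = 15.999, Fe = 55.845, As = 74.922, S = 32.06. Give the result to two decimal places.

8.03 percentage points

Fe in Fe2Si2O6: molar mass 263.854 g/mol; 2×55.845 = 111.690 g → 42.33 wt%.
Fe in FeAsS: molar mass 162.827 g/mol; 1×55.845 = 55.845 g → 34.30 wt%.
Difference = 42.33 − 34.30 = 8.03 percentage points.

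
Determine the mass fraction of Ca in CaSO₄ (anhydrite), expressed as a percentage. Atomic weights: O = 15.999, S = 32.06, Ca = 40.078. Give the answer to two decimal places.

29.44 wt%

M(CaSO₄) = 136.134 g/mol.
Ca contributes 1 × 40.078 = 40.078 g per mole.
40.078/136.134 = 0.2944 → 29.44%.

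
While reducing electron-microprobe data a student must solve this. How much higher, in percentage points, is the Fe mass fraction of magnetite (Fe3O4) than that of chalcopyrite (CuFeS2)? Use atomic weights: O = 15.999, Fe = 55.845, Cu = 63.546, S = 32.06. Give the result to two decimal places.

41.93 percentage points

First mineral: 167.535 g Fe in 231.531 g formula = 72.36 wt% Fe.
Second mineral: 55.845 g Fe in 183.511 g formula = 30.43 wt% Fe.
72.36% − 30.43% gives a difference of 41.93 percentage points.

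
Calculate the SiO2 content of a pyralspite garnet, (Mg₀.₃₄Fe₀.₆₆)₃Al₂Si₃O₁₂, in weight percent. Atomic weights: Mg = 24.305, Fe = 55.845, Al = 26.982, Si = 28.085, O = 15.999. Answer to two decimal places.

Molar mass of (Mg₀.₃₄Fe₀.₆₆)₃Al₂Si₃O₁₂ = 1.02·24.305 + 1.98·55.845 + 2·26.982 + 3·28.085 + 12·15.999 = 465.571 g/mol.
Each formula unit contains 3 Si, equivalent to 3/1 = 3.0000 mol SiO2.
M(SiO2) = 1×28.085 + 2×15.999 = 60.083 g/mol.
Mass of SiO2 per formula unit = 3.0000 × 60.083 = 180.249 g.
SiO2 wt% = 180.249 / 465.571 × 100 = 38.72%.

38.72 wt%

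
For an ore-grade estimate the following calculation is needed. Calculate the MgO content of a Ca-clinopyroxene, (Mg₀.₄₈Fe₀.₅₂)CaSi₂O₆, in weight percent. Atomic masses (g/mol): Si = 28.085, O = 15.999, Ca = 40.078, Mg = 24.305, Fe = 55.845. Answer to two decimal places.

8.30 wt%

Formula mass = 232.948 g/mol.
0.48 Mg → 0.4800 mol MgO per formula unit; M(MgO) = 40.304, so MgO mass = 19.346 g.
19.346/232.948 × 100 = 8.30 wt%.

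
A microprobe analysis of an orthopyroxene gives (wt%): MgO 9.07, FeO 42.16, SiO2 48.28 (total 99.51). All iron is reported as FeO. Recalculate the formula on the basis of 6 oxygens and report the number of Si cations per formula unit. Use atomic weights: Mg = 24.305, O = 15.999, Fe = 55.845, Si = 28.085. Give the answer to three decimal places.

1.993 Si apfu

9.07 wt% MgO ÷ 40.304 g/mol = 0.22504 mol, giving 0.22504 Mg and 0.22504 O.
42.16 wt% FeO ÷ 71.844 g/mol = 0.58683 mol, giving 0.58683 Fe and 0.58683 O.
48.28 wt% SiO2 ÷ 60.083 g/mol = 0.80356 mol, giving 0.80356 Si and 1.60712 O.
Oxygen sums to 2.41899; scaling by 6/2.41899 = 2.48037 puts the formula on 6 O.
Si: 0.80356 × 2.48037 = 1.993 atoms per formula unit.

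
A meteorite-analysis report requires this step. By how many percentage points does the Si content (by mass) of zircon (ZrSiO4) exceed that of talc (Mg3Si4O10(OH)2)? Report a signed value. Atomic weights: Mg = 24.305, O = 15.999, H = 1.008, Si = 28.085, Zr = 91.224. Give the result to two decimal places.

-14.30 percentage points

First mineral: 28.085 g Si in 183.305 g formula = 15.32 wt% Si.
Second mineral: 112.340 g Si in 379.259 g formula = 29.62 wt% Si.
15.32% − 29.62% gives a difference of -14.30 percentage points.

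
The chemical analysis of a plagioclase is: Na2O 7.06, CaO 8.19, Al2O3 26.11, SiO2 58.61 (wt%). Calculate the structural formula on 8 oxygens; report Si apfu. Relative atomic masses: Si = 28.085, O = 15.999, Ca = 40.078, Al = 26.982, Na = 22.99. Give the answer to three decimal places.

Na2O (M=61.979): mol = 0.11391; Na = 0.22782, O = 0.11391.
CaO (M=56.077): mol = 0.14605; Ca = 0.14605, O = 0.14605.
Al2O3 (M=101.961): mol = 0.25608; Al = 0.51216, O = 0.76824.
SiO2 (M=60.083): mol = 0.97548; Si = 0.97548, O = 1.95096.
ΣO = 2.97916; factor = 8/ΣO = 2.68532.
Si apfu = 0.97548 × 2.68532 = 2.619.

2.619 Si apfu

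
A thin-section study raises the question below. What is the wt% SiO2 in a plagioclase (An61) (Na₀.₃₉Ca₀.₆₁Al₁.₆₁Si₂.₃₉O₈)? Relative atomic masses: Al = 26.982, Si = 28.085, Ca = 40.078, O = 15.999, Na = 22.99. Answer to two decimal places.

52.80 wt%

Molar mass of Na₀.₃₉Ca₀.₆₁Al₁.₆₁Si₂.₃₉O₈ = 0.39×22.99 + 0.61×40.078 + 1.61×26.982 + 2.39×28.085 + 8×15.999 = 271.970 g/mol.
Each formula unit contains 2.39 Si, equivalent to 2.39/1 = 2.3900 mol SiO2.
M(SiO2) = 1×28.085 + 2×15.999 = 60.083 g/mol.
Mass of SiO2 per formula unit = 2.3900 × 60.083 = 143.598 g.
SiO2 wt% = 143.598 / 271.970 × 100 = 52.80%.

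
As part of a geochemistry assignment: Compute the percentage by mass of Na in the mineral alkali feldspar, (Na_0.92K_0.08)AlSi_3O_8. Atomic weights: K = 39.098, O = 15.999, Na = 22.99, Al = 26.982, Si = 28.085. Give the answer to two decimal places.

8.03 mass %

Formula mass = 0.92·22.99 + 0.08·39.098 + 1·26.982 + 3·28.085 + 8·15.999 = 263.508 g/mol, of which 21.151 g is Na.
So Na makes up 21.151/263.508 = 0.0803 of the mass, i.e. 8.03%.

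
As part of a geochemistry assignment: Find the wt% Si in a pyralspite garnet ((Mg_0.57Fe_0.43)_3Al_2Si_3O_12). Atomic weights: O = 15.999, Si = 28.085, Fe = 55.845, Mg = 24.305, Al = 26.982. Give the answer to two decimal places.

18.98 wt%

Formula mass = 1.71*24.305 + 1.29*55.845 + 2*26.982 + 3*28.085 + 12*15.999 = 443.809 g/mol, of which 84.255 g is Si.
So Si makes up 84.255/443.809 = 0.1898 of the mass, i.e. 18.98%.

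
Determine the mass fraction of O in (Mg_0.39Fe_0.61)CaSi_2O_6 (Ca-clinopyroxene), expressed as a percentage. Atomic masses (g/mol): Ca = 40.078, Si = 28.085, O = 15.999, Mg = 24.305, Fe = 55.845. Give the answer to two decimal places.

40.71 wt%

Formula mass = 0.39×24.305 + 0.61×55.845 + 1×40.078 + 2×28.085 + 6×15.999 = 235.786 g/mol, of which 95.994 g is O.
So O makes up 95.994/235.786 = 0.4071 of the mass, i.e. 40.71%.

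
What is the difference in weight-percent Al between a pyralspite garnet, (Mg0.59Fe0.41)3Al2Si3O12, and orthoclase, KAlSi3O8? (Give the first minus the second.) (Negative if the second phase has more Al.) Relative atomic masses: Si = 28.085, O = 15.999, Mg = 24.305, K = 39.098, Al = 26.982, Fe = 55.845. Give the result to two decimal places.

2.52 percentage points

First mineral: 53.964 g Al in 441.916 g formula = 12.21 wt% Al.
Second mineral: 26.982 g Al in 278.327 g formula = 9.69 wt% Al.
12.21% − 9.69% gives a difference of 2.52 percentage points.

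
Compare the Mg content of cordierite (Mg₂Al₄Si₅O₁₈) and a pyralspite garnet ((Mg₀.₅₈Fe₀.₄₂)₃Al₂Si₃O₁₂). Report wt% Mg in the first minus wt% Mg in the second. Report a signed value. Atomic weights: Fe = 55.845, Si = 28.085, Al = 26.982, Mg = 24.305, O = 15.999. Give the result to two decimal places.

First mineral: 48.610 g Mg in 584.945 g formula = 8.31 wt% Mg.
Second mineral: 42.291 g Mg in 442.862 g formula = 9.55 wt% Mg.
8.31% − 9.55% gives a difference of -1.24 percentage points.

-1.24 percentage points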